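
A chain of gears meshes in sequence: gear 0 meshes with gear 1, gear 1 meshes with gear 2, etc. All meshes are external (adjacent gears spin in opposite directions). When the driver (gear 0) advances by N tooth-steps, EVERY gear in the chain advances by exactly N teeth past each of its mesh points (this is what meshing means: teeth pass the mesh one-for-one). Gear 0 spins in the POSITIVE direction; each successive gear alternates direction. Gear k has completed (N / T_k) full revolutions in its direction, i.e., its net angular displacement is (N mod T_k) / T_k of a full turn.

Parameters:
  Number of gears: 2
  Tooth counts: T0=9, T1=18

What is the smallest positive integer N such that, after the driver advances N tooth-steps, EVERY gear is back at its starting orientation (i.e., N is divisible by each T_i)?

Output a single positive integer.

Answer: 18

Derivation:
Gear k returns to start when N is a multiple of T_k.
All gears at start simultaneously when N is a common multiple of [9, 18]; the smallest such N is lcm(9, 18).
Start: lcm = T0 = 9
Fold in T1=18: gcd(9, 18) = 9; lcm(9, 18) = 9 * 18 / 9 = 162 / 9 = 18
Full cycle length = 18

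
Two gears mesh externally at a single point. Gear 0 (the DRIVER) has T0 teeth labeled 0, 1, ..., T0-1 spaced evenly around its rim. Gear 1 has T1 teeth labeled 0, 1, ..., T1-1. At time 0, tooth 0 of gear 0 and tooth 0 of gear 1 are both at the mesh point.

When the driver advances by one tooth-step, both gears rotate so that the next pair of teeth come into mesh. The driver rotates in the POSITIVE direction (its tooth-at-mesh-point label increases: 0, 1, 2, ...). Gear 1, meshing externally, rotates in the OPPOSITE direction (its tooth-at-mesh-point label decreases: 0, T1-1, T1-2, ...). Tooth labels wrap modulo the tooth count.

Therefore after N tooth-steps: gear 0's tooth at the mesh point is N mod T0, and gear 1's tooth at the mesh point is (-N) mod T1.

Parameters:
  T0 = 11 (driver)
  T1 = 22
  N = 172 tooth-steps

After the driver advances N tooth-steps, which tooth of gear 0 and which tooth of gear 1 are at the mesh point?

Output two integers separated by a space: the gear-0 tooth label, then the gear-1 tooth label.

Gear 0 (driver, T0=11): tooth at mesh = N mod T0
  172 = 15 * 11 + 7, so 172 mod 11 = 7
  gear 0 tooth = 7
Gear 1 (driven, T1=22): tooth at mesh = (-N) mod T1
  172 = 7 * 22 + 18, so 172 mod 22 = 18
  (-172) mod 22 = (-18) mod 22 = 22 - 18 = 4
Mesh after 172 steps: gear-0 tooth 7 meets gear-1 tooth 4

Answer: 7 4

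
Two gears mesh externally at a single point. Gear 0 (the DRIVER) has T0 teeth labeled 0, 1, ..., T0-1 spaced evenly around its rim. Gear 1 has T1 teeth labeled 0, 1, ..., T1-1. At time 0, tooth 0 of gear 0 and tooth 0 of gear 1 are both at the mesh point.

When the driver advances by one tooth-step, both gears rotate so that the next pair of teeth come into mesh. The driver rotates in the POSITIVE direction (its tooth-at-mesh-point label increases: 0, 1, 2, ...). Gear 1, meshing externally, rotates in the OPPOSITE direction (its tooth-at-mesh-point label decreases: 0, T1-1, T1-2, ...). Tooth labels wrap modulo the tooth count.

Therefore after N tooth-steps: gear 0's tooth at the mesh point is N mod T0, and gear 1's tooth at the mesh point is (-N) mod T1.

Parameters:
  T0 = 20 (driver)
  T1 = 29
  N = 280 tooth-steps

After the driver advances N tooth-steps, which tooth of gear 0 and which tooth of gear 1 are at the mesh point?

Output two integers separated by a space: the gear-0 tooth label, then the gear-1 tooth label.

Gear 0 (driver, T0=20): tooth at mesh = N mod T0
  280 = 14 * 20 + 0, so 280 mod 20 = 0
  gear 0 tooth = 0
Gear 1 (driven, T1=29): tooth at mesh = (-N) mod T1
  280 = 9 * 29 + 19, so 280 mod 29 = 19
  (-280) mod 29 = (-19) mod 29 = 29 - 19 = 10
Mesh after 280 steps: gear-0 tooth 0 meets gear-1 tooth 10

Answer: 0 10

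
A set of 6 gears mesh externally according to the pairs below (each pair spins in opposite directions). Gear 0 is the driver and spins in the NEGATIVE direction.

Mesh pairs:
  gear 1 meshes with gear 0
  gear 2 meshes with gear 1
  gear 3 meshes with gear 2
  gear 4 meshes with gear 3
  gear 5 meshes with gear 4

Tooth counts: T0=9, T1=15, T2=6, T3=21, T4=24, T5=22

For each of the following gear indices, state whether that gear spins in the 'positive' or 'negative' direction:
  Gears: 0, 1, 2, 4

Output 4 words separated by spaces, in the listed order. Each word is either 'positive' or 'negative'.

Answer: negative positive negative negative

Derivation:
Gear 0 (driver): negative (depth 0)
  gear 1: meshes with gear 0 -> depth 1 -> positive (opposite of gear 0)
  gear 2: meshes with gear 1 -> depth 2 -> negative (opposite of gear 1)
  gear 3: meshes with gear 2 -> depth 3 -> positive (opposite of gear 2)
  gear 4: meshes with gear 3 -> depth 4 -> negative (opposite of gear 3)
  gear 5: meshes with gear 4 -> depth 5 -> positive (opposite of gear 4)
Queried indices 0, 1, 2, 4 -> negative, positive, negative, negative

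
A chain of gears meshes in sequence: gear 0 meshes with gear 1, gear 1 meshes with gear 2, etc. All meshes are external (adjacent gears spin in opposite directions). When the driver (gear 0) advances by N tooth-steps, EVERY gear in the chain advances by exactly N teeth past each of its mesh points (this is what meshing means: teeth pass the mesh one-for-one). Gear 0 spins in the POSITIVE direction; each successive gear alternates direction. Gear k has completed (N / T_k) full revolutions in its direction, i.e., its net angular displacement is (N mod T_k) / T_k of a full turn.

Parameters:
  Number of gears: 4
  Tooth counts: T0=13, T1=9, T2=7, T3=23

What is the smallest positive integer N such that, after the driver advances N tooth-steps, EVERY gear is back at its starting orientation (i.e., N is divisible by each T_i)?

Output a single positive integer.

Answer: 18837

Derivation:
Gear k returns to start when N is a multiple of T_k.
All gears at start simultaneously when N is a common multiple of [13, 9, 7, 23]; the smallest such N is lcm(13, 9, 7, 23).
Start: lcm = T0 = 13
Fold in T1=9: gcd(13, 9) = 1; lcm(13, 9) = 13 * 9 / 1 = 117 / 1 = 117
Fold in T2=7: gcd(117, 7) = 1; lcm(117, 7) = 117 * 7 / 1 = 819 / 1 = 819
Fold in T3=23: gcd(819, 23) = 1; lcm(819, 23) = 819 * 23 / 1 = 18837 / 1 = 18837
Full cycle length = 18837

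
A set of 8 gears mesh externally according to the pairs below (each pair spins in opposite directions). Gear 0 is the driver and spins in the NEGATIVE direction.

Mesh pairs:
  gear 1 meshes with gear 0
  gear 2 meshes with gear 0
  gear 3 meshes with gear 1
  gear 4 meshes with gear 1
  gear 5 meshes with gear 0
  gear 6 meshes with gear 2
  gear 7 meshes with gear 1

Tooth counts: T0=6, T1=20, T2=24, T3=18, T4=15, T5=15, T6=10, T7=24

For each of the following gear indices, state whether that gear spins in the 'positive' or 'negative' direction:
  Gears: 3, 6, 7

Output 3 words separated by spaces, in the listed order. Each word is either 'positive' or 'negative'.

Answer: negative negative negative

Derivation:
Gear 0 (driver): negative (depth 0)
  gear 1: meshes with gear 0 -> depth 1 -> positive (opposite of gear 0)
  gear 2: meshes with gear 0 -> depth 1 -> positive (opposite of gear 0)
  gear 3: meshes with gear 1 -> depth 2 -> negative (opposite of gear 1)
  gear 4: meshes with gear 1 -> depth 2 -> negative (opposite of gear 1)
  gear 5: meshes with gear 0 -> depth 1 -> positive (opposite of gear 0)
  gear 6: meshes with gear 2 -> depth 2 -> negative (opposite of gear 2)
  gear 7: meshes with gear 1 -> depth 2 -> negative (opposite of gear 1)
Queried indices 3, 6, 7 -> negative, negative, negative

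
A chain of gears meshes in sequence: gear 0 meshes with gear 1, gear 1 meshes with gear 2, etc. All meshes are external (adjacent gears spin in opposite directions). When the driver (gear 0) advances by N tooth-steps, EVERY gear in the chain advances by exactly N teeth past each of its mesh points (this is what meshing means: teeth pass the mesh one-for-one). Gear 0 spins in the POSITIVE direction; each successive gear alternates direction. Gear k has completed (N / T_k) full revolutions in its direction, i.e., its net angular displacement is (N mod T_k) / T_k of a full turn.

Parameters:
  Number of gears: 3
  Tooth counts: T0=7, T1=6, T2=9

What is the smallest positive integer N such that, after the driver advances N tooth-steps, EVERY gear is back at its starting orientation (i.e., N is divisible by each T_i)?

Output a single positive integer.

Gear k returns to start when N is a multiple of T_k.
All gears at start simultaneously when N is a common multiple of [7, 6, 9]; the smallest such N is lcm(7, 6, 9).
Start: lcm = T0 = 7
Fold in T1=6: gcd(7, 6) = 1; lcm(7, 6) = 7 * 6 / 1 = 42 / 1 = 42
Fold in T2=9: gcd(42, 9) = 3; lcm(42, 9) = 42 * 9 / 3 = 378 / 3 = 126
Full cycle length = 126

Answer: 126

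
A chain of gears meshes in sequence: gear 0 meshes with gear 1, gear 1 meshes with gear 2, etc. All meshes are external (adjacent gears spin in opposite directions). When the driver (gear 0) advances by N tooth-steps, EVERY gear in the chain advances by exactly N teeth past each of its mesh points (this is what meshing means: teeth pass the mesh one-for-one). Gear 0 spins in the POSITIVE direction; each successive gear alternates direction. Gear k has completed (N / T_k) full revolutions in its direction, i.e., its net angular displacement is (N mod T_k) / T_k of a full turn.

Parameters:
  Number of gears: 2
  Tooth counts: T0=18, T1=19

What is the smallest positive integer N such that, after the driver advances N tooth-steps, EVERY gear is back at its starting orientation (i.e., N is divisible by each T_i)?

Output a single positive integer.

Answer: 342

Derivation:
Gear k returns to start when N is a multiple of T_k.
All gears at start simultaneously when N is a common multiple of [18, 19]; the smallest such N is lcm(18, 19).
Start: lcm = T0 = 18
Fold in T1=19: gcd(18, 19) = 1; lcm(18, 19) = 18 * 19 / 1 = 342 / 1 = 342
Full cycle length = 342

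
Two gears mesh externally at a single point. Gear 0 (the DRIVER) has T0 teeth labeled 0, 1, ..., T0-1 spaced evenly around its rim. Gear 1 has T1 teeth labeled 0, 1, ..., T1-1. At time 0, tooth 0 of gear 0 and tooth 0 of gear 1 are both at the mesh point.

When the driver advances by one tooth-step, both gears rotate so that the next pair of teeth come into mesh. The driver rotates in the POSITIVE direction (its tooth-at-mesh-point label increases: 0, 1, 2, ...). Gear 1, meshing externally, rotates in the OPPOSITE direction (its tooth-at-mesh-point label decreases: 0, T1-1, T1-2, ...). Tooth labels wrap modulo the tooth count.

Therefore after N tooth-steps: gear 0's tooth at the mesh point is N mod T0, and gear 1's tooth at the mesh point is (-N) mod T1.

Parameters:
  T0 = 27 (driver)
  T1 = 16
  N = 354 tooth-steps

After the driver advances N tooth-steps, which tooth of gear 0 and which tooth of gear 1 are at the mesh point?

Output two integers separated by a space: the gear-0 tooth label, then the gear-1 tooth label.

Answer: 3 14

Derivation:
Gear 0 (driver, T0=27): tooth at mesh = N mod T0
  354 = 13 * 27 + 3, so 354 mod 27 = 3
  gear 0 tooth = 3
Gear 1 (driven, T1=16): tooth at mesh = (-N) mod T1
  354 = 22 * 16 + 2, so 354 mod 16 = 2
  (-354) mod 16 = (-2) mod 16 = 16 - 2 = 14
Mesh after 354 steps: gear-0 tooth 3 meets gear-1 tooth 14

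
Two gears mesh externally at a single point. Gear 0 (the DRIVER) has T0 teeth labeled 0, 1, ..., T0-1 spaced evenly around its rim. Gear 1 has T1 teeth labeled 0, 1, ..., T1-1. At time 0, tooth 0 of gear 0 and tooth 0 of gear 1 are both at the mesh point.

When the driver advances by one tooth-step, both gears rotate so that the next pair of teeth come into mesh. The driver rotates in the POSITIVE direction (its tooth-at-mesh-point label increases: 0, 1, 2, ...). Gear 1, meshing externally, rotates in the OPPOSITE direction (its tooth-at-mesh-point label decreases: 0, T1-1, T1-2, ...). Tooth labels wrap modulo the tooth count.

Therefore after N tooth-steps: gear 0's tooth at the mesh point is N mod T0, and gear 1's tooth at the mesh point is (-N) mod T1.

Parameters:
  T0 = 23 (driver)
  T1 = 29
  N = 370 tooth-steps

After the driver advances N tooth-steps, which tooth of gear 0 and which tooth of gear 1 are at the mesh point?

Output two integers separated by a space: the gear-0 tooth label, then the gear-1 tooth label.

Answer: 2 7

Derivation:
Gear 0 (driver, T0=23): tooth at mesh = N mod T0
  370 = 16 * 23 + 2, so 370 mod 23 = 2
  gear 0 tooth = 2
Gear 1 (driven, T1=29): tooth at mesh = (-N) mod T1
  370 = 12 * 29 + 22, so 370 mod 29 = 22
  (-370) mod 29 = (-22) mod 29 = 29 - 22 = 7
Mesh after 370 steps: gear-0 tooth 2 meets gear-1 tooth 7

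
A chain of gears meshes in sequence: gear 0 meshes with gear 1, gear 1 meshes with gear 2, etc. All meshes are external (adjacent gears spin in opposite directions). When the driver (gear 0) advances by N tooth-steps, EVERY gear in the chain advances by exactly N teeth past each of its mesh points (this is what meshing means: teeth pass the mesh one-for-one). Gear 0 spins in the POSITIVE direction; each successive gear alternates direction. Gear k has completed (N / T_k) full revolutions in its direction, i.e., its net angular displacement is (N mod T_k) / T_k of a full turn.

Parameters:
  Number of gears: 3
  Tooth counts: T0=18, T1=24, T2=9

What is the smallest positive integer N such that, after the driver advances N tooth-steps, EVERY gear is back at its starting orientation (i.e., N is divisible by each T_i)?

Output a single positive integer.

Answer: 72

Derivation:
Gear k returns to start when N is a multiple of T_k.
All gears at start simultaneously when N is a common multiple of [18, 24, 9]; the smallest such N is lcm(18, 24, 9).
Start: lcm = T0 = 18
Fold in T1=24: gcd(18, 24) = 6; lcm(18, 24) = 18 * 24 / 6 = 432 / 6 = 72
Fold in T2=9: gcd(72, 9) = 9; lcm(72, 9) = 72 * 9 / 9 = 648 / 9 = 72
Full cycle length = 72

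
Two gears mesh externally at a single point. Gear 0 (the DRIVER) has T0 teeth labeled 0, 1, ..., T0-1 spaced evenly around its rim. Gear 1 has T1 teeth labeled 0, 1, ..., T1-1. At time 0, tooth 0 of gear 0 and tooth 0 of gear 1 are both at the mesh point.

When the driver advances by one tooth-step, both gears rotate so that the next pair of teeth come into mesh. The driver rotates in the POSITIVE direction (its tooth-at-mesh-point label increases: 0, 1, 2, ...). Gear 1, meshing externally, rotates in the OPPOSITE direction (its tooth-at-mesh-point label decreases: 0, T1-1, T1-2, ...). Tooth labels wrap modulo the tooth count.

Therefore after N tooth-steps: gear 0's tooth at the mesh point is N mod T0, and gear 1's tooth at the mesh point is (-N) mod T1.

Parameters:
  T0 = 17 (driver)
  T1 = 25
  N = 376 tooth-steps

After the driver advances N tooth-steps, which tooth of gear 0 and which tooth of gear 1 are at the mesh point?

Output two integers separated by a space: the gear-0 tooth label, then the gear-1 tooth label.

Answer: 2 24

Derivation:
Gear 0 (driver, T0=17): tooth at mesh = N mod T0
  376 = 22 * 17 + 2, so 376 mod 17 = 2
  gear 0 tooth = 2
Gear 1 (driven, T1=25): tooth at mesh = (-N) mod T1
  376 = 15 * 25 + 1, so 376 mod 25 = 1
  (-376) mod 25 = (-1) mod 25 = 25 - 1 = 24
Mesh after 376 steps: gear-0 tooth 2 meets gear-1 tooth 24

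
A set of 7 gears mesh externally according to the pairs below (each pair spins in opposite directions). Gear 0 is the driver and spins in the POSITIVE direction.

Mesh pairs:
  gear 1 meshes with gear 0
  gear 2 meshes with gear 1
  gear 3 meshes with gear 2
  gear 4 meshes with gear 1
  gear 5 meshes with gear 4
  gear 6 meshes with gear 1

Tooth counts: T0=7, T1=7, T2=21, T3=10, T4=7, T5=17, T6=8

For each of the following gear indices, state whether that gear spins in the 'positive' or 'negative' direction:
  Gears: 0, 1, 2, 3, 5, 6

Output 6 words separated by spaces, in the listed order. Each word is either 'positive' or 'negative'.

Gear 0 (driver): positive (depth 0)
  gear 1: meshes with gear 0 -> depth 1 -> negative (opposite of gear 0)
  gear 2: meshes with gear 1 -> depth 2 -> positive (opposite of gear 1)
  gear 3: meshes with gear 2 -> depth 3 -> negative (opposite of gear 2)
  gear 4: meshes with gear 1 -> depth 2 -> positive (opposite of gear 1)
  gear 5: meshes with gear 4 -> depth 3 -> negative (opposite of gear 4)
  gear 6: meshes with gear 1 -> depth 2 -> positive (opposite of gear 1)
Queried indices 0, 1, 2, 3, 5, 6 -> positive, negative, positive, negative, negative, positive

Answer: positive negative positive negative negative positive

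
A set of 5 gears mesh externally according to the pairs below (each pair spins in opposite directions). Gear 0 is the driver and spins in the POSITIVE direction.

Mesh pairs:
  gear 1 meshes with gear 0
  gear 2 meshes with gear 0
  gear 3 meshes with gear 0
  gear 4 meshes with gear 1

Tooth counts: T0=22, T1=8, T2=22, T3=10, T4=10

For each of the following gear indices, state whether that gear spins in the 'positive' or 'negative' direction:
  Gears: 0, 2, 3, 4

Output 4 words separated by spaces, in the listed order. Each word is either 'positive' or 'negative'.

Answer: positive negative negative positive

Derivation:
Gear 0 (driver): positive (depth 0)
  gear 1: meshes with gear 0 -> depth 1 -> negative (opposite of gear 0)
  gear 2: meshes with gear 0 -> depth 1 -> negative (opposite of gear 0)
  gear 3: meshes with gear 0 -> depth 1 -> negative (opposite of gear 0)
  gear 4: meshes with gear 1 -> depth 2 -> positive (opposite of gear 1)
Queried indices 0, 2, 3, 4 -> positive, negative, negative, positive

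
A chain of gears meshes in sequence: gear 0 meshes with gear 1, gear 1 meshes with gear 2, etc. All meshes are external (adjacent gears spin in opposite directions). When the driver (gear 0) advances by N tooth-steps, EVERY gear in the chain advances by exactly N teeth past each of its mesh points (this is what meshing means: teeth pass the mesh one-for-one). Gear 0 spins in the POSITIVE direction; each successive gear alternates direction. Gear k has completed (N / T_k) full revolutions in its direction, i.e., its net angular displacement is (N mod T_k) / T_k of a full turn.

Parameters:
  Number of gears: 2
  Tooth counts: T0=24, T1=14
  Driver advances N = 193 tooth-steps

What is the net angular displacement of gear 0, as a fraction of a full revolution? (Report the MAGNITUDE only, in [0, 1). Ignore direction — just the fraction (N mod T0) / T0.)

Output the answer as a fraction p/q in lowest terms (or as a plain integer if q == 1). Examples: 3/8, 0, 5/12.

Chain of 2 gears, tooth counts: [24, 14]
  gear 0: T0=24, direction=positive, advance = 193 mod 24 = 1 teeth = 1/24 turn
  gear 1: T1=14, direction=negative, advance = 193 mod 14 = 11 teeth = 11/14 turn
Gear 0: 193 mod 24 = 1
Fraction = 1 / 24 = 1/24 (gcd(1,24)=1) = 1/24

Answer: 1/24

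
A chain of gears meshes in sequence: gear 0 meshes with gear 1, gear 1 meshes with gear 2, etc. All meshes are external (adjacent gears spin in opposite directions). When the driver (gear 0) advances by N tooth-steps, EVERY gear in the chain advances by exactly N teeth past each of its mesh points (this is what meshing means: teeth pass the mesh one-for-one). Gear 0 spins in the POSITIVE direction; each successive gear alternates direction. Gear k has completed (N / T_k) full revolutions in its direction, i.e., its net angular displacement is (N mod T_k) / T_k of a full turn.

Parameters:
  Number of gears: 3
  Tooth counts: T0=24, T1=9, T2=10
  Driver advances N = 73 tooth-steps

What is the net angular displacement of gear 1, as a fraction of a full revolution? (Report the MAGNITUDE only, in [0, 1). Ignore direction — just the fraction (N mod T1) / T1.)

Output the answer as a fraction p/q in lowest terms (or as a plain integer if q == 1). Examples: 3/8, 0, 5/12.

Chain of 3 gears, tooth counts: [24, 9, 10]
  gear 0: T0=24, direction=positive, advance = 73 mod 24 = 1 teeth = 1/24 turn
  gear 1: T1=9, direction=negative, advance = 73 mod 9 = 1 teeth = 1/9 turn
  gear 2: T2=10, direction=positive, advance = 73 mod 10 = 3 teeth = 3/10 turn
Gear 1: 73 mod 9 = 1
Fraction = 1 / 9 = 1/9 (gcd(1,9)=1) = 1/9

Answer: 1/9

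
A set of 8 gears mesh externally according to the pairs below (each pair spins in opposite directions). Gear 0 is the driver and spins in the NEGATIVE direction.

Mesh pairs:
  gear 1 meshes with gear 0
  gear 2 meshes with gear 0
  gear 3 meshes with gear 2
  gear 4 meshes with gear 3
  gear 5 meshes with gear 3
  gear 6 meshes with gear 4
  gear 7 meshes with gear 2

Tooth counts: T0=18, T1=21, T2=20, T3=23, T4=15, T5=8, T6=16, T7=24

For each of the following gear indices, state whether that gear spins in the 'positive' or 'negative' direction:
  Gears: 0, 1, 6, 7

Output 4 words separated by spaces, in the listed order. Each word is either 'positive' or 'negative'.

Gear 0 (driver): negative (depth 0)
  gear 1: meshes with gear 0 -> depth 1 -> positive (opposite of gear 0)
  gear 2: meshes with gear 0 -> depth 1 -> positive (opposite of gear 0)
  gear 3: meshes with gear 2 -> depth 2 -> negative (opposite of gear 2)
  gear 4: meshes with gear 3 -> depth 3 -> positive (opposite of gear 3)
  gear 5: meshes with gear 3 -> depth 3 -> positive (opposite of gear 3)
  gear 6: meshes with gear 4 -> depth 4 -> negative (opposite of gear 4)
  gear 7: meshes with gear 2 -> depth 2 -> negative (opposite of gear 2)
Queried indices 0, 1, 6, 7 -> negative, positive, negative, negative

Answer: negative positive negative negative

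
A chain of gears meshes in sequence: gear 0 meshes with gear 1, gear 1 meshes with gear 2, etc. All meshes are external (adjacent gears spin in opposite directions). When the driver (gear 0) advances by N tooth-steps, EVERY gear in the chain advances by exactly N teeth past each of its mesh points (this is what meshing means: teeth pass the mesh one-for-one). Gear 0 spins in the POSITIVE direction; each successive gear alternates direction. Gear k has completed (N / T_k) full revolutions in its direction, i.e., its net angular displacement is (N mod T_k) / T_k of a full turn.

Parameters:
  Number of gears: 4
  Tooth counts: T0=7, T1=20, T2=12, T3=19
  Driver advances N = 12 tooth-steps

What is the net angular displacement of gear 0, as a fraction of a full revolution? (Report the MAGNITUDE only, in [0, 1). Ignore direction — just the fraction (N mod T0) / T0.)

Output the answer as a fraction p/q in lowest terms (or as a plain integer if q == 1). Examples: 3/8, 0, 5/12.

Answer: 5/7

Derivation:
Chain of 4 gears, tooth counts: [7, 20, 12, 19]
  gear 0: T0=7, direction=positive, advance = 12 mod 7 = 5 teeth = 5/7 turn
  gear 1: T1=20, direction=negative, advance = 12 mod 20 = 12 teeth = 12/20 turn
  gear 2: T2=12, direction=positive, advance = 12 mod 12 = 0 teeth = 0/12 turn
  gear 3: T3=19, direction=negative, advance = 12 mod 19 = 12 teeth = 12/19 turn
Gear 0: 12 mod 7 = 5
Fraction = 5 / 7 = 5/7 (gcd(5,7)=1) = 5/7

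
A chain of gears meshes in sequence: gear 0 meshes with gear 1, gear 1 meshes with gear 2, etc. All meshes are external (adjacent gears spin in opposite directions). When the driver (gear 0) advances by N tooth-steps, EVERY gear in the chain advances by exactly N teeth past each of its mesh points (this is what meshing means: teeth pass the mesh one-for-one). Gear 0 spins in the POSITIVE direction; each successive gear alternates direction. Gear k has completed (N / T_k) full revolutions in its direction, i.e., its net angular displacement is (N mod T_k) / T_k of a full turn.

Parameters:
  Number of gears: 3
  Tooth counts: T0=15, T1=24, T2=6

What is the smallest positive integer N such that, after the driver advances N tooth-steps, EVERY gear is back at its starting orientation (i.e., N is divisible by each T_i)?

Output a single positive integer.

Gear k returns to start when N is a multiple of T_k.
All gears at start simultaneously when N is a common multiple of [15, 24, 6]; the smallest such N is lcm(15, 24, 6).
Start: lcm = T0 = 15
Fold in T1=24: gcd(15, 24) = 3; lcm(15, 24) = 15 * 24 / 3 = 360 / 3 = 120
Fold in T2=6: gcd(120, 6) = 6; lcm(120, 6) = 120 * 6 / 6 = 720 / 6 = 120
Full cycle length = 120

Answer: 120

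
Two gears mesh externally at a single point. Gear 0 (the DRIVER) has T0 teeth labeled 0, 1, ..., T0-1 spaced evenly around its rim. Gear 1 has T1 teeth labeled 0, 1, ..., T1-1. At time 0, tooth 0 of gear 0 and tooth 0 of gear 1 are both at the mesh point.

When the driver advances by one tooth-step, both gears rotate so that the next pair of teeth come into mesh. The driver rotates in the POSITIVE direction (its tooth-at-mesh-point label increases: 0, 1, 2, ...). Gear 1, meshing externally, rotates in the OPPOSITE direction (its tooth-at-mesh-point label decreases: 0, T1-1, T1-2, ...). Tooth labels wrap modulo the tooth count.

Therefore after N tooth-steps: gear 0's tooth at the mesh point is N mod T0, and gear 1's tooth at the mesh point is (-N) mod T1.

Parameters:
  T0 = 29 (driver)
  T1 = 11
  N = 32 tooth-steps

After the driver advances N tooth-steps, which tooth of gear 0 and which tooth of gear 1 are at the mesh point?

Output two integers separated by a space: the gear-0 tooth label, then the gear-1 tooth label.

Answer: 3 1

Derivation:
Gear 0 (driver, T0=29): tooth at mesh = N mod T0
  32 = 1 * 29 + 3, so 32 mod 29 = 3
  gear 0 tooth = 3
Gear 1 (driven, T1=11): tooth at mesh = (-N) mod T1
  32 = 2 * 11 + 10, so 32 mod 11 = 10
  (-32) mod 11 = (-10) mod 11 = 11 - 10 = 1
Mesh after 32 steps: gear-0 tooth 3 meets gear-1 tooth 1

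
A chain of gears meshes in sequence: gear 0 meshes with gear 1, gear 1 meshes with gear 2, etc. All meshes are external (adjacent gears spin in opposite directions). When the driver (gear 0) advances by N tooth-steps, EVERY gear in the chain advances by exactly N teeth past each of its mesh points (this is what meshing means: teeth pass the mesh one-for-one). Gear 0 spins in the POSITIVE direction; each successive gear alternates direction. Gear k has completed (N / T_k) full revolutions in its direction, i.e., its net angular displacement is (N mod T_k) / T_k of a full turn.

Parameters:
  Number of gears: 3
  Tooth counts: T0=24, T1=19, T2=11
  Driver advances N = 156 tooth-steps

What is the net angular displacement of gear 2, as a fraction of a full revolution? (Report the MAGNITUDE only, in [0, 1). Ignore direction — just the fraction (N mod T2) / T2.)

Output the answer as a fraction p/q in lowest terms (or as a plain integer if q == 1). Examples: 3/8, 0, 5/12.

Answer: 2/11

Derivation:
Chain of 3 gears, tooth counts: [24, 19, 11]
  gear 0: T0=24, direction=positive, advance = 156 mod 24 = 12 teeth = 12/24 turn
  gear 1: T1=19, direction=negative, advance = 156 mod 19 = 4 teeth = 4/19 turn
  gear 2: T2=11, direction=positive, advance = 156 mod 11 = 2 teeth = 2/11 turn
Gear 2: 156 mod 11 = 2
Fraction = 2 / 11 = 2/11 (gcd(2,11)=1) = 2/11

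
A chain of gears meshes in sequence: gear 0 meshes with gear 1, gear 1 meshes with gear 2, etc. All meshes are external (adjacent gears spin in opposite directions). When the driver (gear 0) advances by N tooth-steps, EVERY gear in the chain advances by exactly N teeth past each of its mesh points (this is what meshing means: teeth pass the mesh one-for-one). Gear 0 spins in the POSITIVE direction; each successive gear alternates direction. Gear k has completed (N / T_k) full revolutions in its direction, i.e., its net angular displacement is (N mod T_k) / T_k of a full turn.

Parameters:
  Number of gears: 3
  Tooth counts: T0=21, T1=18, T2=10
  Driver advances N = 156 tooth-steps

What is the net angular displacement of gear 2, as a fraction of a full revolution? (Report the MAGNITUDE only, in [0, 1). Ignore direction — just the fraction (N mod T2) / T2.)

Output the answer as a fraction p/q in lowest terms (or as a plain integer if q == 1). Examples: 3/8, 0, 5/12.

Chain of 3 gears, tooth counts: [21, 18, 10]
  gear 0: T0=21, direction=positive, advance = 156 mod 21 = 9 teeth = 9/21 turn
  gear 1: T1=18, direction=negative, advance = 156 mod 18 = 12 teeth = 12/18 turn
  gear 2: T2=10, direction=positive, advance = 156 mod 10 = 6 teeth = 6/10 turn
Gear 2: 156 mod 10 = 6
Fraction = 6 / 10 = 3/5 (gcd(6,10)=2) = 3/5

Answer: 3/5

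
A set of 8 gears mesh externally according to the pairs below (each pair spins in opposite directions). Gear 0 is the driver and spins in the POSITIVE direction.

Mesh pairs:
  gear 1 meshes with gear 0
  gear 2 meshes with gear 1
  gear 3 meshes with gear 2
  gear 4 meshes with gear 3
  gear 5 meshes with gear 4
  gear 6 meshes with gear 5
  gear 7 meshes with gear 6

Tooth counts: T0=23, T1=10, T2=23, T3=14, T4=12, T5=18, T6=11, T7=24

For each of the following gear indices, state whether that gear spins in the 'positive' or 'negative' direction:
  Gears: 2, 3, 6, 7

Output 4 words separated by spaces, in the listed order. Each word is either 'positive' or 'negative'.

Gear 0 (driver): positive (depth 0)
  gear 1: meshes with gear 0 -> depth 1 -> negative (opposite of gear 0)
  gear 2: meshes with gear 1 -> depth 2 -> positive (opposite of gear 1)
  gear 3: meshes with gear 2 -> depth 3 -> negative (opposite of gear 2)
  gear 4: meshes with gear 3 -> depth 4 -> positive (opposite of gear 3)
  gear 5: meshes with gear 4 -> depth 5 -> negative (opposite of gear 4)
  gear 6: meshes with gear 5 -> depth 6 -> positive (opposite of gear 5)
  gear 7: meshes with gear 6 -> depth 7 -> negative (opposite of gear 6)
Queried indices 2, 3, 6, 7 -> positive, negative, positive, negative

Answer: positive negative positive negative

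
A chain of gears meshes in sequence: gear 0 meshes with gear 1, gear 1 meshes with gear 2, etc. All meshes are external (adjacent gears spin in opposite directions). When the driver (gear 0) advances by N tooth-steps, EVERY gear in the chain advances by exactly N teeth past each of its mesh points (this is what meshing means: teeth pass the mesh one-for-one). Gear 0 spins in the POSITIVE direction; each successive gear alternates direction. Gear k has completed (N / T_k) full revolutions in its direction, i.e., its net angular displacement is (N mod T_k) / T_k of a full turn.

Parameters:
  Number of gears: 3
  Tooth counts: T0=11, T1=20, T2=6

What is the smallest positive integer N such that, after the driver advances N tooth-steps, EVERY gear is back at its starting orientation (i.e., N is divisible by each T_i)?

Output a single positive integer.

Gear k returns to start when N is a multiple of T_k.
All gears at start simultaneously when N is a common multiple of [11, 20, 6]; the smallest such N is lcm(11, 20, 6).
Start: lcm = T0 = 11
Fold in T1=20: gcd(11, 20) = 1; lcm(11, 20) = 11 * 20 / 1 = 220 / 1 = 220
Fold in T2=6: gcd(220, 6) = 2; lcm(220, 6) = 220 * 6 / 2 = 1320 / 2 = 660
Full cycle length = 660

Answer: 660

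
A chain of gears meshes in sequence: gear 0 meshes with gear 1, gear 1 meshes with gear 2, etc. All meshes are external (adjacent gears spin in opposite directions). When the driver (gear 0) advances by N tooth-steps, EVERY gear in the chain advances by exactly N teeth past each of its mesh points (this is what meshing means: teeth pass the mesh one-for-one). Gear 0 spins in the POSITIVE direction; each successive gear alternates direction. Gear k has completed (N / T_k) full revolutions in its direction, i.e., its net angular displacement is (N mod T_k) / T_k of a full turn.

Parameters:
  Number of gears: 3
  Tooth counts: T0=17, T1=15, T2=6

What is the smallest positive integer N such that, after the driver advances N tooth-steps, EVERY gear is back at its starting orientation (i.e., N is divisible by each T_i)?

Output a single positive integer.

Answer: 510

Derivation:
Gear k returns to start when N is a multiple of T_k.
All gears at start simultaneously when N is a common multiple of [17, 15, 6]; the smallest such N is lcm(17, 15, 6).
Start: lcm = T0 = 17
Fold in T1=15: gcd(17, 15) = 1; lcm(17, 15) = 17 * 15 / 1 = 255 / 1 = 255
Fold in T2=6: gcd(255, 6) = 3; lcm(255, 6) = 255 * 6 / 3 = 1530 / 3 = 510
Full cycle length = 510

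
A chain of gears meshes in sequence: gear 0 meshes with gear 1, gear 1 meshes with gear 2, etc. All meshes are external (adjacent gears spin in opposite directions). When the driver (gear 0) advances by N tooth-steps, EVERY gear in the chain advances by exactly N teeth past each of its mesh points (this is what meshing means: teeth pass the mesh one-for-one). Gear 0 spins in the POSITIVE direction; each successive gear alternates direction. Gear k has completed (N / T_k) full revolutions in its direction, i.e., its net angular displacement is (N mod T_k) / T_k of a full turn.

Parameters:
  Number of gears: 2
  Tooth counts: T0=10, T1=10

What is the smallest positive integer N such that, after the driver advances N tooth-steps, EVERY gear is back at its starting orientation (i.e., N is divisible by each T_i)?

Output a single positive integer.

Gear k returns to start when N is a multiple of T_k.
All gears at start simultaneously when N is a common multiple of [10, 10]; the smallest such N is lcm(10, 10).
Start: lcm = T0 = 10
Fold in T1=10: gcd(10, 10) = 10; lcm(10, 10) = 10 * 10 / 10 = 100 / 10 = 10
Full cycle length = 10

Answer: 10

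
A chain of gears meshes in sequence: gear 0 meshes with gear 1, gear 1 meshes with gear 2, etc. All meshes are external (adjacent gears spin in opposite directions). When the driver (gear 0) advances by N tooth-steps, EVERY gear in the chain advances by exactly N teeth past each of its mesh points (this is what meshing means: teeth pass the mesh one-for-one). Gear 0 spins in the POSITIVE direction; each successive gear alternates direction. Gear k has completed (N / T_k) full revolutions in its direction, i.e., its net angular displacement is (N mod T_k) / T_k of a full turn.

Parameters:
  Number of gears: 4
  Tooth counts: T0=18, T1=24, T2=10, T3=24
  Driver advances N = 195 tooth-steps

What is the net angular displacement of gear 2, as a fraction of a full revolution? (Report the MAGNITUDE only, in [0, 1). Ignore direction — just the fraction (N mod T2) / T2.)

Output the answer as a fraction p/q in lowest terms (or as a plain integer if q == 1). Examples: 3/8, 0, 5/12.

Chain of 4 gears, tooth counts: [18, 24, 10, 24]
  gear 0: T0=18, direction=positive, advance = 195 mod 18 = 15 teeth = 15/18 turn
  gear 1: T1=24, direction=negative, advance = 195 mod 24 = 3 teeth = 3/24 turn
  gear 2: T2=10, direction=positive, advance = 195 mod 10 = 5 teeth = 5/10 turn
  gear 3: T3=24, direction=negative, advance = 195 mod 24 = 3 teeth = 3/24 turn
Gear 2: 195 mod 10 = 5
Fraction = 5 / 10 = 1/2 (gcd(5,10)=5) = 1/2

Answer: 1/2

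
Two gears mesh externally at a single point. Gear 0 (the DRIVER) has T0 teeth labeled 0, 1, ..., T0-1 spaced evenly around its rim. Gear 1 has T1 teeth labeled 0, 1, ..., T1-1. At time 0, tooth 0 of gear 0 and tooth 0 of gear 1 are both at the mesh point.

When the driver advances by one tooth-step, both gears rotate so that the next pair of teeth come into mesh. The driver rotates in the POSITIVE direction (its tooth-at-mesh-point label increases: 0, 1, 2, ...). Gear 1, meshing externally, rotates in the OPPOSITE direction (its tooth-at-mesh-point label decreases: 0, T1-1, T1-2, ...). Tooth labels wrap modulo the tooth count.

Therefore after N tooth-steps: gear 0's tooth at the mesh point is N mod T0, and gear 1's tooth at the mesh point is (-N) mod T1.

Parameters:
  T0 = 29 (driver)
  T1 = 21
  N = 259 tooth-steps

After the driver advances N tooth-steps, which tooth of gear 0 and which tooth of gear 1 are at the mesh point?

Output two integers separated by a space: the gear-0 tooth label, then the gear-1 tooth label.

Gear 0 (driver, T0=29): tooth at mesh = N mod T0
  259 = 8 * 29 + 27, so 259 mod 29 = 27
  gear 0 tooth = 27
Gear 1 (driven, T1=21): tooth at mesh = (-N) mod T1
  259 = 12 * 21 + 7, so 259 mod 21 = 7
  (-259) mod 21 = (-7) mod 21 = 21 - 7 = 14
Mesh after 259 steps: gear-0 tooth 27 meets gear-1 tooth 14

Answer: 27 14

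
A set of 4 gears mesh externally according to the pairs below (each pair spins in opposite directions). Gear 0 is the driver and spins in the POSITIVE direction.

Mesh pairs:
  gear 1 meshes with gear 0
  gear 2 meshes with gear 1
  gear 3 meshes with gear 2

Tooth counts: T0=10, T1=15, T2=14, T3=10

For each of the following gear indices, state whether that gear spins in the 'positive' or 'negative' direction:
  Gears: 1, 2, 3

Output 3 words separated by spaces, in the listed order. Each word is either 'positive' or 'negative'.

Gear 0 (driver): positive (depth 0)
  gear 1: meshes with gear 0 -> depth 1 -> negative (opposite of gear 0)
  gear 2: meshes with gear 1 -> depth 2 -> positive (opposite of gear 1)
  gear 3: meshes with gear 2 -> depth 3 -> negative (opposite of gear 2)
Queried indices 1, 2, 3 -> negative, positive, negative

Answer: negative positive negative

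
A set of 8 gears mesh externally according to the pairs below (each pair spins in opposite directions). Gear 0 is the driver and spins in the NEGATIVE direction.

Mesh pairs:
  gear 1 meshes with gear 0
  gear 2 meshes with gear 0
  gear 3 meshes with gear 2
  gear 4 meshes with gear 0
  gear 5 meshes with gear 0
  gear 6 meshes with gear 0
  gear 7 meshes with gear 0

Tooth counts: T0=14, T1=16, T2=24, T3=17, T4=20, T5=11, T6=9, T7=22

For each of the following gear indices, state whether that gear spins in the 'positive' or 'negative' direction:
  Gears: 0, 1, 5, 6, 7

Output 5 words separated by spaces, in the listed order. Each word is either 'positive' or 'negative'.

Answer: negative positive positive positive positive

Derivation:
Gear 0 (driver): negative (depth 0)
  gear 1: meshes with gear 0 -> depth 1 -> positive (opposite of gear 0)
  gear 2: meshes with gear 0 -> depth 1 -> positive (opposite of gear 0)
  gear 3: meshes with gear 2 -> depth 2 -> negative (opposite of gear 2)
  gear 4: meshes with gear 0 -> depth 1 -> positive (opposite of gear 0)
  gear 5: meshes with gear 0 -> depth 1 -> positive (opposite of gear 0)
  gear 6: meshes with gear 0 -> depth 1 -> positive (opposite of gear 0)
  gear 7: meshes with gear 0 -> depth 1 -> positive (opposite of gear 0)
Queried indices 0, 1, 5, 6, 7 -> negative, positive, positive, positive, positive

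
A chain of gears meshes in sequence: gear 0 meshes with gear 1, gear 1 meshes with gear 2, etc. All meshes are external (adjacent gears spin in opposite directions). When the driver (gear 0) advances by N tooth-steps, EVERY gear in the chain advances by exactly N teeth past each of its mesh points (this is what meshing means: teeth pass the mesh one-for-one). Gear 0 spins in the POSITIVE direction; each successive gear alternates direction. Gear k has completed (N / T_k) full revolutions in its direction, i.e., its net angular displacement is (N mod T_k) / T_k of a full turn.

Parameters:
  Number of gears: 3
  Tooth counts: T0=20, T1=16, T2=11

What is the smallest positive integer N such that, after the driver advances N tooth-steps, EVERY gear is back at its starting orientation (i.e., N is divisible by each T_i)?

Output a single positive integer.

Answer: 880

Derivation:
Gear k returns to start when N is a multiple of T_k.
All gears at start simultaneously when N is a common multiple of [20, 16, 11]; the smallest such N is lcm(20, 16, 11).
Start: lcm = T0 = 20
Fold in T1=16: gcd(20, 16) = 4; lcm(20, 16) = 20 * 16 / 4 = 320 / 4 = 80
Fold in T2=11: gcd(80, 11) = 1; lcm(80, 11) = 80 * 11 / 1 = 880 / 1 = 880
Full cycle length = 880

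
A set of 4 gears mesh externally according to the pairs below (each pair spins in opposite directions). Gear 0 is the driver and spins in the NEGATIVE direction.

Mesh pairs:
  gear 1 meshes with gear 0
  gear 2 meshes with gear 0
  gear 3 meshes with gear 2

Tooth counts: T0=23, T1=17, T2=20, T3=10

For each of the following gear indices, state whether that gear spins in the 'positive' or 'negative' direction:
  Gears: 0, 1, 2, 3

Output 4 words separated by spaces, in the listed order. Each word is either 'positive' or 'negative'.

Answer: negative positive positive negative

Derivation:
Gear 0 (driver): negative (depth 0)
  gear 1: meshes with gear 0 -> depth 1 -> positive (opposite of gear 0)
  gear 2: meshes with gear 0 -> depth 1 -> positive (opposite of gear 0)
  gear 3: meshes with gear 2 -> depth 2 -> negative (opposite of gear 2)
Queried indices 0, 1, 2, 3 -> negative, positive, positive, negative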